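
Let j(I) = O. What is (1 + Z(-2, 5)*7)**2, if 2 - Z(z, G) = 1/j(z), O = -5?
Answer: 6724/25 ≈ 268.96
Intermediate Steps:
j(I) = -5
Z(z, G) = 11/5 (Z(z, G) = 2 - 1/(-5) = 2 - 1*(-1/5) = 2 + 1/5 = 11/5)
(1 + Z(-2, 5)*7)**2 = (1 + (11/5)*7)**2 = (1 + 77/5)**2 = (82/5)**2 = 6724/25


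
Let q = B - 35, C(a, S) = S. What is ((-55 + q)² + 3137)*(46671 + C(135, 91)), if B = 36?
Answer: 283050386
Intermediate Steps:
q = 1 (q = 36 - 35 = 1)
((-55 + q)² + 3137)*(46671 + C(135, 91)) = ((-55 + 1)² + 3137)*(46671 + 91) = ((-54)² + 3137)*46762 = (2916 + 3137)*46762 = 6053*46762 = 283050386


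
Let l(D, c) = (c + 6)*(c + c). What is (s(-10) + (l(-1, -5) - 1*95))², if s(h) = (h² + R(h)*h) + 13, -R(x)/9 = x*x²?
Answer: 8098560064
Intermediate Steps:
R(x) = -9*x³ (R(x) = -9*x*x² = -9*x³)
l(D, c) = 2*c*(6 + c) (l(D, c) = (6 + c)*(2*c) = 2*c*(6 + c))
s(h) = 13 + h² - 9*h⁴ (s(h) = (h² + (-9*h³)*h) + 13 = (h² - 9*h⁴) + 13 = 13 + h² - 9*h⁴)
(s(-10) + (l(-1, -5) - 1*95))² = ((13 + (-10)² - 9*(-10)⁴) + (2*(-5)*(6 - 5) - 1*95))² = ((13 + 100 - 9*10000) + (2*(-5)*1 - 95))² = ((13 + 100 - 90000) + (-10 - 95))² = (-89887 - 105)² = (-89992)² = 8098560064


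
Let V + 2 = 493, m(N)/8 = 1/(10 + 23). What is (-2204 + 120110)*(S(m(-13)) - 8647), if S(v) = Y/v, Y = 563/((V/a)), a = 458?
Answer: -750360681501/982 ≈ -7.6411e+8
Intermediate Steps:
m(N) = 8/33 (m(N) = 8/(10 + 23) = 8/33)
V = 491 (V = -2 + 493 = 491)
Y = 257854/491 (Y = 563/((491/458)) = 563/((491*(1/458))) = 563/(491/458) = 563*(458/491) = 257854/491 ≈ 525.16)
S(v) = 257854/(491*v)
(-2204 + 120110)*(S(m(-13)) - 8647) = (-2204 + 120110)*(257854/(491*(8/33)) - 8647) = 117906*((257854/491)*(33/8) - 8647) = 117906*(4254591/1964 - 8647) = 117906*(-12728117/1964) = -750360681501/982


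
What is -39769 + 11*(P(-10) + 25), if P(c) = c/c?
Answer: -39483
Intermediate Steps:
P(c) = 1
-39769 + 11*(P(-10) + 25) = -39769 + 11*(1 + 25) = -39769 + 11*26 = -39769 + 286 = -39483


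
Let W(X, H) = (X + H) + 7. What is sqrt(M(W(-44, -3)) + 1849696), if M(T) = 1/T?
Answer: 3*sqrt(82208710)/20 ≈ 1360.0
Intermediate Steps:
W(X, H) = 7 + H + X (W(X, H) = (H + X) + 7 = 7 + H + X)
sqrt(M(W(-44, -3)) + 1849696) = sqrt(1/(7 - 3 - 44) + 1849696) = sqrt(1/(-40) + 1849696) = sqrt(-1/40 + 1849696) = sqrt(73987839/40) = 3*sqrt(82208710)/20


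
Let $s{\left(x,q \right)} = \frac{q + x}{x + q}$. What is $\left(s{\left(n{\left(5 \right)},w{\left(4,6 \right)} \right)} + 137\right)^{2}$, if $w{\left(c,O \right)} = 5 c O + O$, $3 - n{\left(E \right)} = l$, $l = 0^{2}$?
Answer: $19044$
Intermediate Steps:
$l = 0$
$n{\left(E \right)} = 3$ ($n{\left(E \right)} = 3 - 0 = 3 + 0 = 3$)
$w{\left(c,O \right)} = O + 5 O c$ ($w{\left(c,O \right)} = 5 O c + O = O + 5 O c$)
$s{\left(x,q \right)} = 1$ ($s{\left(x,q \right)} = \frac{q + x}{q + x} = 1$)
$\left(s{\left(n{\left(5 \right)},w{\left(4,6 \right)} \right)} + 137\right)^{2} = \left(1 + 137\right)^{2} = 138^{2} = 19044$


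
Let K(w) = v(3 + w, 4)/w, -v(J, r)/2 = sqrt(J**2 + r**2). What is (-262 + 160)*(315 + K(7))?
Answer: -32130 + 408*sqrt(29)/7 ≈ -31816.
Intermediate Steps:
v(J, r) = -2*sqrt(J**2 + r**2)
K(w) = -2*sqrt(16 + (3 + w)**2)/w (K(w) = (-2*sqrt((3 + w)**2 + 4**2))/w = (-2*sqrt((3 + w)**2 + 16))/w = (-2*sqrt(16 + (3 + w)**2))/w = -2*sqrt(16 + (3 + w)**2)/w)
(-262 + 160)*(315 + K(7)) = (-262 + 160)*(315 - 2*sqrt(16 + (3 + 7)**2)/7) = -102*(315 - 2*1/7*sqrt(16 + 10**2)) = -102*(315 - 2*1/7*sqrt(16 + 100)) = -102*(315 - 2*1/7*sqrt(116)) = -102*(315 - 2*1/7*2*sqrt(29)) = -102*(315 - 4*sqrt(29)/7) = -32130 + 408*sqrt(29)/7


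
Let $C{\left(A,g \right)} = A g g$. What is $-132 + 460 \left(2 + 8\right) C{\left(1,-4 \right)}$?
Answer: $73468$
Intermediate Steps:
$C{\left(A,g \right)} = A g^{2}$
$-132 + 460 \left(2 + 8\right) C{\left(1,-4 \right)} = -132 + 460 \left(2 + 8\right) 1 \left(-4\right)^{2} = -132 + 460 \cdot 10 \cdot 1 \cdot 16 = -132 + 460 \cdot 10 \cdot 16 = -132 + 460 \cdot 160 = -132 + 73600 = 73468$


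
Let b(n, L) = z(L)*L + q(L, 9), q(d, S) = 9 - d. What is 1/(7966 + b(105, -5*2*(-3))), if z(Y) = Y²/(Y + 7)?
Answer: 37/320965 ≈ 0.00011528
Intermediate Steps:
z(Y) = Y²/(7 + Y)
b(n, L) = 9 - L + L³/(7 + L) (b(n, L) = (L²/(7 + L))*L + (9 - L) = L³/(7 + L) + (9 - L) = 9 - L + L³/(7 + L))
1/(7966 + b(105, -5*2*(-3))) = 1/(7966 + ((-5*2*(-3))³ + (7 - 5*2*(-3))*(9 - (-5*2)*(-3)))/(7 - 5*2*(-3))) = 1/(7966 + ((-10*(-3))³ + (7 - 10*(-3))*(9 - (-10)*(-3)))/(7 - 10*(-3))) = 1/(7966 + (30³ + (7 + 30)*(9 - 1*30))/(7 + 30)) = 1/(7966 + (27000 + 37*(9 - 30))/37) = 1/(7966 + (27000 + 37*(-21))/37) = 1/(7966 + (27000 - 777)/37) = 1/(7966 + (1/37)*26223) = 1/(7966 + 26223/37) = 1/(320965/37) = 37/320965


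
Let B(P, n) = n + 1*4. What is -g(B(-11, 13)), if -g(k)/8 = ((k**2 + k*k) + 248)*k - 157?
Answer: 111080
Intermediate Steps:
B(P, n) = 4 + n (B(P, n) = n + 4 = 4 + n)
g(k) = 1256 - 8*k*(248 + 2*k**2) (g(k) = -8*(((k**2 + k*k) + 248)*k - 157) = -8*(((k**2 + k**2) + 248)*k - 157) = -8*((2*k**2 + 248)*k - 157) = -8*((248 + 2*k**2)*k - 157) = -8*(k*(248 + 2*k**2) - 157) = -8*(-157 + k*(248 + 2*k**2)) = 1256 - 8*k*(248 + 2*k**2))
-g(B(-11, 13)) = -(1256 - 1984*(4 + 13) - 16*(4 + 13)**3) = -(1256 - 1984*17 - 16*17**3) = -(1256 - 33728 - 16*4913) = -(1256 - 33728 - 78608) = -1*(-111080) = 111080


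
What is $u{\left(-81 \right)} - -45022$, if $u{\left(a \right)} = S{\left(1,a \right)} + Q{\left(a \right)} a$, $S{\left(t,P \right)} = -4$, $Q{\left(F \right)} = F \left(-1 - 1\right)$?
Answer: $31896$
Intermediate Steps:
$Q{\left(F \right)} = - 2 F$ ($Q{\left(F \right)} = F \left(-2\right) = - 2 F$)
$u{\left(a \right)} = -4 - 2 a^{2}$ ($u{\left(a \right)} = -4 + - 2 a a = -4 - 2 a^{2}$)
$u{\left(-81 \right)} - -45022 = \left(-4 - 2 \left(-81\right)^{2}\right) - -45022 = \left(-4 - 13122\right) + 45022 = -13126 + 45022 = 31896$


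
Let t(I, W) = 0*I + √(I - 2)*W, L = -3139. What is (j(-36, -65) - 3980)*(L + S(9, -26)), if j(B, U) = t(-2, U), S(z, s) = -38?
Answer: 12644460 + 413010*I ≈ 1.2644e+7 + 4.1301e+5*I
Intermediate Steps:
t(I, W) = W*√(-2 + I) (t(I, W) = 0 + √(-2 + I)*W = 0 + W*√(-2 + I) = W*√(-2 + I))
j(B, U) = 2*I*U (j(B, U) = U*√(-2 - 2) = U*√(-4) = U*(2*I) = 2*I*U)
(j(-36, -65) - 3980)*(L + S(9, -26)) = (2*I*(-65) - 3980)*(-3139 - 38) = (-130*I - 3980)*(-3177) = (-3980 - 130*I)*(-3177) = 12644460 + 413010*I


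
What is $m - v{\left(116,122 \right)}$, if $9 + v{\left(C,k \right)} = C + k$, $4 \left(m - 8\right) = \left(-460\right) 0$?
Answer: $-221$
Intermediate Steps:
$m = 8$ ($m = 8 + \frac{\left(-460\right) 0}{4} = 8 + \frac{1}{4} \cdot 0 = 8 + 0 = 8$)
$v{\left(C,k \right)} = -9 + C + k$ ($v{\left(C,k \right)} = -9 + \left(C + k\right) = -9 + C + k$)
$m - v{\left(116,122 \right)} = 8 - \left(-9 + 116 + 122\right) = 8 - 229 = -221$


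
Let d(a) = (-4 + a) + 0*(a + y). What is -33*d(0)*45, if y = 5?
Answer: 5940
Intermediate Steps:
d(a) = -4 + a (d(a) = (-4 + a) + 0*(a + 5) = (-4 + a) + 0*(5 + a) = (-4 + a) + 0 = -4 + a)
-33*d(0)*45 = -33*(-4 + 0)*45 = -33*(-4)*45 = 132*45 = 5940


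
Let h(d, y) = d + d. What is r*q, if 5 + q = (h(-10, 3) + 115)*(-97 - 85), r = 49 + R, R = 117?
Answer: -2870970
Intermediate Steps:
h(d, y) = 2*d
r = 166 (r = 49 + 117 = 166)
q = -17295 (q = -5 + (2*(-10) + 115)*(-97 - 85) = -5 + (-20 + 115)*(-182) = -5 + 95*(-182) = -5 - 17290 = -17295)
r*q = 166*(-17295) = -2870970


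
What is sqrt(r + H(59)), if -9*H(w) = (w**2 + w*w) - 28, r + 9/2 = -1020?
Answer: I*sqrt(64618)/6 ≈ 42.367*I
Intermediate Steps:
r = -2049/2 (r = -9/2 - 1020 = -2049/2 ≈ -1024.5)
H(w) = 28/9 - 2*w**2/9 (H(w) = -((w**2 + w*w) - 28)/9 = -((w**2 + w**2) - 28)/9 = -(2*w**2 - 28)/9 = -(-28 + 2*w**2)/9 = 28/9 - 2*w**2/9)
sqrt(r + H(59)) = sqrt(-2049/2 + (28/9 - 2/9*59**2)) = sqrt(-2049/2 + (28/9 - 2/9*3481)) = sqrt(-2049/2 + (28/9 - 6962/9)) = sqrt(-2049/2 - 6934/9) = sqrt(-32309/18) = I*sqrt(64618)/6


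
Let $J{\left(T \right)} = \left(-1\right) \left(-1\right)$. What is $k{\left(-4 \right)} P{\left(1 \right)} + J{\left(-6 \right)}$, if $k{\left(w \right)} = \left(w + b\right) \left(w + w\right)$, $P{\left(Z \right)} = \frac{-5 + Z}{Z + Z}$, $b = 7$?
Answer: $49$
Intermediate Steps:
$P{\left(Z \right)} = \frac{-5 + Z}{2 Z}$
$k{\left(w \right)} = 2 w \left(7 + w\right)$ ($k{\left(w \right)} = \left(w + 7\right) \left(w + w\right) = \left(7 + w\right) 2 w = 2 w \left(7 + w\right)$)
$J{\left(T \right)} = 1$
$k{\left(-4 \right)} P{\left(1 \right)} + J{\left(-6 \right)} = 2 \left(-4\right) \left(7 - 4\right) \frac{-5 + 1}{2 \cdot 1} + 1 = 2 \left(-4\right) 3 \cdot \frac{1}{2} \cdot 1 \left(-4\right) + 1 = \left(-24\right) \left(-2\right) + 1 = 48 + 1 = 49$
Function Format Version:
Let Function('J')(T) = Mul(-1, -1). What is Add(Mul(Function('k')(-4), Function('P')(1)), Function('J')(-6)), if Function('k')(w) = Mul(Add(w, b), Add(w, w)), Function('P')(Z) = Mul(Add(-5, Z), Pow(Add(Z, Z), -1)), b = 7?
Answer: 49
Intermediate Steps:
Function('P')(Z) = Mul(Rational(1, 2), Pow(Z, -1), Add(-5, Z)) (Function('P')(Z) = Mul(Add(-5, Z), Pow(Mul(2, Z), -1)) = Mul(Add(-5, Z), Mul(Rational(1, 2), Pow(Z, -1))) = Mul(Rational(1, 2), Pow(Z, -1), Add(-5, Z)))
Function('k')(w) = Mul(2, w, Add(7, w)) (Function('k')(w) = Mul(Add(w, 7), Add(w, w)) = Mul(Add(7, w), Mul(2, w)) = Mul(2, w, Add(7, w)))
Function('J')(T) = 1
Add(Mul(Function('k')(-4), Function('P')(1)), Function('J')(-6)) = Add(Mul(Mul(2, -4, Add(7, -4)), Mul(Rational(1, 2), Pow(1, -1), Add(-5, 1))), 1) = Add(Mul(Mul(2, -4, 3), Mul(Rational(1, 2), 1, -4)), 1) = Add(Mul(-24, -2), 1) = Add(48, 1) = 49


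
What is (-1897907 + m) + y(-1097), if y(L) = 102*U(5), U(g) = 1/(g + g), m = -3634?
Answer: -9507654/5 ≈ -1.9015e+6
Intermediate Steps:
U(g) = 1/(2*g)
y(L) = 51/5 (y(L) = 102*((1/2)/5) = 102*((1/2)*(1/5)) = 102*(1/10) = 51/5)
(-1897907 + m) + y(-1097) = (-1897907 - 3634) + 51/5 = -1901541 + 51/5 = -9507654/5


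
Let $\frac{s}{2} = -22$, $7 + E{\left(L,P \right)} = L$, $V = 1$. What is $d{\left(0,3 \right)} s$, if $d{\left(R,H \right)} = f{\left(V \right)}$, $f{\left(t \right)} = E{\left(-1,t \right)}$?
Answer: $352$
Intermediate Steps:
$E{\left(L,P \right)} = -7 + L$
$f{\left(t \right)} = -8$ ($f{\left(t \right)} = -7 - 1 = -8$)
$s = -44$ ($s = 2 \left(-22\right) = -44$)
$d{\left(R,H \right)} = -8$
$d{\left(0,3 \right)} s = \left(-8\right) \left(-44\right) = 352$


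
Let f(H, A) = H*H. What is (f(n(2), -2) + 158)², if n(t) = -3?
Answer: 27889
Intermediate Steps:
f(H, A) = H²
(f(n(2), -2) + 158)² = ((-3)² + 158)² = (9 + 158)² = 167² = 27889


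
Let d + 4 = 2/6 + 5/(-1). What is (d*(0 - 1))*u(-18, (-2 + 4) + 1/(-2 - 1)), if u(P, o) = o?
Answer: 130/9 ≈ 14.444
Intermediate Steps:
d = -26/3 (d = -4 + (2/6 + 5/(-1)) = -4 + (2*(1/6) + 5*(-1)) = -4 + (1/3 - 5) = -4 - 14/3 = -26/3 ≈ -8.6667)
(d*(0 - 1))*u(-18, (-2 + 4) + 1/(-2 - 1)) = (-26*(0 - 1)/3)*((-2 + 4) + 1/(-2 - 1)) = (-26/3*(-1))*(2 + 1/(-3)) = 26*(2 - 1/3)/3 = (26/3)*(5/3) = 130/9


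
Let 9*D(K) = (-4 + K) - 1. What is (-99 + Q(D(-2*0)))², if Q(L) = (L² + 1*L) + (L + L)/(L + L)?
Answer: 63329764/6561 ≈ 9652.5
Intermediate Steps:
D(K) = -5/9 + K/9 (D(K) = ((-4 + K) - 1)/9 = (-5 + K)/9 = -5/9 + K/9)
Q(L) = 1 + L + L² (Q(L) = (L² + L) + (2*L)/((2*L)) = (L + L²) + (2*L)*(1/(2*L)) = (L + L²) + 1 = 1 + L + L²)
(-99 + Q(D(-2*0)))² = (-99 + (1 + (-5/9 + (-2*0)/9) + (-5/9 + (-2*0)/9)²))² = (-99 + (1 + (-5/9 + (⅑)*0) + (-5/9 + (⅑)*0)²))² = (-99 + (1 + (-5/9 + 0) + (-5/9 + 0)²))² = (-99 + (1 - 5/9 + (-5/9)²))² = (-99 + (1 - 5/9 + 25/81))² = (-99 + 61/81)² = (-7958/81)² = 63329764/6561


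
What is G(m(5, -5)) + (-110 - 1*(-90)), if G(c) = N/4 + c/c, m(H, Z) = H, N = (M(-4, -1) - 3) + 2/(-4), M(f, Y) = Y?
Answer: -161/8 ≈ -20.125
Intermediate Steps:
N = -9/2 (N = (-1 - 3) + 2/(-4) = -4 + 2*(-¼) = -4 - ½ = -9/2 ≈ -4.5000)
G(c) = -⅛ (G(c) = -9/2/4 + c/c = -9/2*¼ + 1 = -9/8 + 1 = -⅛)
G(m(5, -5)) + (-110 - 1*(-90)) = -⅛ + (-110 - 1*(-90)) = -⅛ + (-110 + 90) = -⅛ - 20 = -161/8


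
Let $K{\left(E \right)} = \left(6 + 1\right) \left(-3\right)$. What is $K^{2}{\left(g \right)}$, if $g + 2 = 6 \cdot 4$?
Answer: $441$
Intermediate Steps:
$g = 22$ ($g = -2 + 6 \cdot 4 = -2 + 24 = 22$)
$K{\left(E \right)} = -21$ ($K{\left(E \right)} = 7 \left(-3\right) = -21$)
$K^{2}{\left(g \right)} = \left(-21\right)^{2} = 441$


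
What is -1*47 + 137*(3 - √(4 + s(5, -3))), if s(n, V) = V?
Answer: 227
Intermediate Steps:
-1*47 + 137*(3 - √(4 + s(5, -3))) = -1*47 + 137*(3 - √(4 - 3)) = -47 + 137*(3 - √1) = -47 + 137*(3 - 1*1) = -47 + 137*(3 - 1) = -47 + 137*2 = -47 + 274 = 227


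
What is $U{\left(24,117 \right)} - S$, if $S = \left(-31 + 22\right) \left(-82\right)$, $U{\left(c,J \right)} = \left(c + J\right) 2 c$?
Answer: $6030$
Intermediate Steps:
$U{\left(c,J \right)} = c \left(2 J + 2 c\right)$ ($U{\left(c,J \right)} = \left(J + c\right) 2 c = \left(2 J + 2 c\right) c = c \left(2 J + 2 c\right)$)
$S = 738$ ($S = \left(-9\right) \left(-82\right) = 738$)
$U{\left(24,117 \right)} - S = 2 \cdot 24 \left(117 + 24\right) - 738 = 2 \cdot 24 \cdot 141 - 738 = 6768 - 738 = 6030$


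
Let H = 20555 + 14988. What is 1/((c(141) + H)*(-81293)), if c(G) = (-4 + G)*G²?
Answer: -1/224306897320 ≈ -4.4582e-12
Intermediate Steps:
H = 35543
c(G) = G²*(-4 + G)
1/((c(141) + H)*(-81293)) = 1/((141²*(-4 + 141) + 35543)*(-81293)) = -1/81293/(19881*137 + 35543) = -1/81293/(2723697 + 35543) = -1/81293/2759240 = (1/2759240)*(-1/81293) = -1/224306897320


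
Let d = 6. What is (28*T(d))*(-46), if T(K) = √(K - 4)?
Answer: -1288*√2 ≈ -1821.5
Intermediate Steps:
T(K) = √(-4 + K)
(28*T(d))*(-46) = (28*√(-4 + 6))*(-46) = (28*√2)*(-46) = -1288*√2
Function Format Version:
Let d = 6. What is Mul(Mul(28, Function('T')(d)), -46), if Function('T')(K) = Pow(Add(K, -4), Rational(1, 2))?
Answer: Mul(-1288, Pow(2, Rational(1, 2))) ≈ -1821.5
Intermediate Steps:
Function('T')(K) = Pow(Add(-4, K), Rational(1, 2))
Mul(Mul(28, Function('T')(d)), -46) = Mul(Mul(28, Pow(Add(-4, 6), Rational(1, 2))), -46) = Mul(Mul(28, Pow(2, Rational(1, 2))), -46) = Mul(-1288, Pow(2, Rational(1, 2)))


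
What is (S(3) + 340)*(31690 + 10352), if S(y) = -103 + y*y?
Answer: 10342332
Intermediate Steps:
S(y) = -103 + y²
(S(3) + 340)*(31690 + 10352) = ((-103 + 3²) + 340)*(31690 + 10352) = ((-103 + 9) + 340)*42042 = (-94 + 340)*42042 = 246*42042 = 10342332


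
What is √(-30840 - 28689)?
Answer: I*√59529 ≈ 243.99*I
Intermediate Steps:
√(-30840 - 28689) = √(-59529) = I*√59529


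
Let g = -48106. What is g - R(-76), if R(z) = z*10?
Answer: -47346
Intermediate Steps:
R(z) = 10*z
g - R(-76) = -48106 - 10*(-76) = -48106 - 1*(-760) = -48106 + 760 = -47346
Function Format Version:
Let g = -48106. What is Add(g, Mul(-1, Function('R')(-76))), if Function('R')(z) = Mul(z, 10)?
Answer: -47346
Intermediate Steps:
Function('R')(z) = Mul(10, z)
Add(g, Mul(-1, Function('R')(-76))) = Add(-48106, Mul(-1, Mul(10, -76))) = Add(-48106, Mul(-1, -760)) = Add(-48106, 760) = -47346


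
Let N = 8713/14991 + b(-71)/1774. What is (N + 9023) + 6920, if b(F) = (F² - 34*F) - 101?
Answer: 212057192369/13297017 ≈ 15948.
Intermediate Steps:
b(F) = -101 + F² - 34*F
N = 62850338/13297017 (N = 8713/14991 + (-101 + (-71)² - 34*(-71))/1774 = 8713*(1/14991) + (-101 + 5041 + 2414)*(1/1774) = 8713/14991 + 7354*(1/1774) = 8713/14991 + 3677/887 = 62850338/13297017 ≈ 4.7266)
(N + 9023) + 6920 = (62850338/13297017 + 9023) + 6920 = 120041834729/13297017 + 6920 = 212057192369/13297017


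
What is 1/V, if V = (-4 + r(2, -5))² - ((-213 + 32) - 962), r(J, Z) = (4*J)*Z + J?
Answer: 1/2907 ≈ 0.00034400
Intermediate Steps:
r(J, Z) = J + 4*J*Z (r(J, Z) = 4*J*Z + J = J + 4*J*Z)
V = 2907 (V = (-4 + 2*(1 + 4*(-5)))² - ((-213 + 32) - 962) = (-4 + 2*(1 - 20))² - (-181 - 962) = (-4 + 2*(-19))² - 1*(-1143) = (-4 - 38)² + 1143 = (-42)² + 1143 = 1764 + 1143 = 2907)
1/V = 1/2907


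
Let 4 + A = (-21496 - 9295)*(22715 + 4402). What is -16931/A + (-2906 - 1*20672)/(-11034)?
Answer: 9843431555066/4606471842867 ≈ 2.1369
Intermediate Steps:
A = -834959551 (A = -4 + (-21496 - 9295)*(22715 + 4402) = -4 - 30791*27117 = -4 - 834959547 = -834959551)
-16931/A + (-2906 - 1*20672)/(-11034) = -16931/(-834959551) + (-2906 - 1*20672)/(-11034) = -16931*(-1/834959551) + (-2906 - 20672)*(-1/11034) = 16931/834959551 - 23578*(-1/11034) = 16931/834959551 + 11789/5517 = 9843431555066/4606471842867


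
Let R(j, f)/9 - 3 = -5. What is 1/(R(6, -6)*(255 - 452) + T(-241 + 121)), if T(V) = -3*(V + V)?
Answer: 1/4266 ≈ 0.00023441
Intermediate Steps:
R(j, f) = -18 (R(j, f) = 27 + 9*(-5) = 27 - 45 = -18)
T(V) = -6*V
1/(R(6, -6)*(255 - 452) + T(-241 + 121)) = 1/(-18*(255 - 452) - 6*(-241 + 121)) = 1/(-18*(-197) - 6*(-120)) = 1/(3546 + 720) = 1/4266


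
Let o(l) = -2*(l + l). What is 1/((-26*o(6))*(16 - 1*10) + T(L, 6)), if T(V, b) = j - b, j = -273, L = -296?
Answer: 1/3465 ≈ 0.00028860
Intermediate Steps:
o(l) = -4*l
T(V, b) = -273 - b
1/((-26*o(6))*(16 - 1*10) + T(L, 6)) = 1/((-(-104)*6)*(16 - 1*10) + (-273 - 1*6)) = 1/((-26*(-24))*(16 - 10) + (-273 - 6)) = 1/(624*6 - 279) = 1/(3744 - 279) = 1/3465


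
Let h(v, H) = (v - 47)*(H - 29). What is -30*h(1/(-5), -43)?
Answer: -101952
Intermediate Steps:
h(v, H) = (-47 + v)*(-29 + H)
-30*h(1/(-5), -43) = -30*(1363 - 47*(-43) - 29/(-5) - 43/(-5)) = -30*(1363 + 2021 - 29*(-1/5) - 43*(-1/5)) = -30*(1363 + 2021 + 29/5 + 43/5) = -30*16992/5 = -101952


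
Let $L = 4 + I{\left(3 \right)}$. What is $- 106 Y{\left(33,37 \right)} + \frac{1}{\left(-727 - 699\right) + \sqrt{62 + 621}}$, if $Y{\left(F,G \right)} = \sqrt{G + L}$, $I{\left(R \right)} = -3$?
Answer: $- \frac{1426}{2032793} - 106 \sqrt{38} - \frac{\sqrt{683}}{2032793} \approx -653.43$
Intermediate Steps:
$L = 1$ ($L = 4 - 3 = 1$)
$Y{\left(F,G \right)} = \sqrt{1 + G}$ ($Y{\left(F,G \right)} = \sqrt{G + 1} = \sqrt{1 + G}$)
$- 106 Y{\left(33,37 \right)} + \frac{1}{\left(-727 - 699\right) + \sqrt{62 + 621}} = - 106 \sqrt{1 + 37} + \frac{1}{\left(-727 - 699\right) + \sqrt{62 + 621}} = - 106 \sqrt{38} + \frac{1}{-1426 + \sqrt{683}} = \frac{1}{-1426 + \sqrt{683}} - 106 \sqrt{38}$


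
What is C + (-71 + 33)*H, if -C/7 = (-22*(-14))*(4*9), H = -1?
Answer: -77578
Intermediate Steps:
C = -77616 (C = -7*(-22*(-14))*4*9 = -2156*36 = -7*11088 = -77616)
C + (-71 + 33)*H = -77616 + (-71 + 33)*(-1) = -77616 - 38*(-1) = -77616 + 38 = -77578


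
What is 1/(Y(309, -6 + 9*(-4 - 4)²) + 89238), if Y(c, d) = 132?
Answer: 1/89370 ≈ 1.1189e-5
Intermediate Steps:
1/(Y(309, -6 + 9*(-4 - 4)²) + 89238) = 1/(132 + 89238) = 1/89370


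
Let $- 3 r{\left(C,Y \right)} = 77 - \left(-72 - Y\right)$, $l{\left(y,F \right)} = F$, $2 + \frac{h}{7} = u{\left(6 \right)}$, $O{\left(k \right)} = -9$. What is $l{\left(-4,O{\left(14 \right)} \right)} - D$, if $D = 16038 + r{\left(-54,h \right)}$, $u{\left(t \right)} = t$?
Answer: $-15988$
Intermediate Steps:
$h = 28$ ($h = -14 + 7 \cdot 6 = -14 + 42 = 28$)
$r{\left(C,Y \right)} = - \frac{149}{3} - \frac{Y}{3}$ ($r{\left(C,Y \right)} = - \frac{77 - \left(-72 - Y\right)}{3} = - \frac{77 + \left(72 + Y\right)}{3} = - \frac{149 + Y}{3} = - \frac{149}{3} - \frac{Y}{3}$)
$D = 15979$ ($D = 16038 - 59 = 15979$)
$l{\left(-4,O{\left(14 \right)} \right)} - D = -9 - 15979 = -15988$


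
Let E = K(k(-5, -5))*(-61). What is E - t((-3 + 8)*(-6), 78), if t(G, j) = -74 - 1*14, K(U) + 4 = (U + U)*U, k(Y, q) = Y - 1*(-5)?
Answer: 332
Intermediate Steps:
k(Y, q) = 5 + Y (k(Y, q) = Y + 5 = 5 + Y)
K(U) = -4 + 2*U² (K(U) = -4 + (U + U)*U = -4 + (2*U)*U = -4 + 2*U²)
t(G, j) = -88 (t(G, j) = -74 - 14 = -88)
E = 244 (E = (-4 + 2*(5 - 5)²)*(-61) = (-4 + 2*0²)*(-61) = (-4 + 2*0)*(-61) = (-4 + 0)*(-61) = -4*(-61) = 244)
E - t((-3 + 8)*(-6), 78) = 244 - 1*(-88) = 244 + 88 = 332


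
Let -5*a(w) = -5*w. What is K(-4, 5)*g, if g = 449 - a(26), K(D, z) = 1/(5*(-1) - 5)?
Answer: -423/10 ≈ -42.300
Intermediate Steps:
K(D, z) = -1/10 (K(D, z) = 1/(-5 - 5) = 1/(-10) = -1/10)
a(w) = w (a(w) = -(-1)*w = w)
g = 423 (g = 449 - 1*26 = 449 - 26 = 423)
K(-4, 5)*g = -1/10*423 = -423/10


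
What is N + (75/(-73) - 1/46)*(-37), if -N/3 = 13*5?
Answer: -524459/3358 ≈ -156.18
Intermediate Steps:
N = -195 (N = -39*5 = -3*65 = -195)
N + (75/(-73) - 1/46)*(-37) = -195 + (75/(-73) - 1/46)*(-37) = -195 + (75*(-1/73) - 1*1/46)*(-37) = -195 + (-75/73 - 1/46)*(-37) = -195 - 3523/3358*(-37) = -195 + 130351/3358 = -524459/3358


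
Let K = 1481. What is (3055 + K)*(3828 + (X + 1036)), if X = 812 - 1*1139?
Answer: 20579832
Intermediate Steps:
X = -327 (X = 812 - 1139 = -327)
(3055 + K)*(3828 + (X + 1036)) = (3055 + 1481)*(3828 + (-327 + 1036)) = 4536*(3828 + 709) = 4536*4537 = 20579832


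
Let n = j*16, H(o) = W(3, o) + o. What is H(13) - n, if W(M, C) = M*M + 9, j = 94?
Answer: -1473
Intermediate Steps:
W(M, C) = 9 + M**2 (W(M, C) = M**2 + 9 = 9 + M**2)
H(o) = 18 + o (H(o) = (9 + 3**2) + o = (9 + 9) + o = 18 + o)
n = 1504 (n = 94*16 = 1504)
H(13) - n = (18 + 13) - 1*1504 = 31 - 1504 = -1473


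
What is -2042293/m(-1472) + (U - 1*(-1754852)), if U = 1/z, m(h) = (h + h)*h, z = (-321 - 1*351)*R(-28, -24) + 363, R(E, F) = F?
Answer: 5452618964242447/3107168256 ≈ 1.7549e+6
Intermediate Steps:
z = 16491 (z = (-321 - 1*351)*(-24) + 363 = (-321 - 351)*(-24) + 363 = -672*(-24) + 363 = 16128 + 363 = 16491)
m(h) = 2*h² (m(h) = (2*h)*h = 2*h²)
U = 1/16491 ≈ 6.0639e-5
-2042293/m(-1472) + (U - 1*(-1754852)) = -2042293/(2*(-1472)²) + (1/16491 - 1*(-1754852)) = -2042293/(2*2166784) + (1/16491 + 1754852) = -2042293/4333568 + 28939264333/16491 = 5452618964242447/3107168256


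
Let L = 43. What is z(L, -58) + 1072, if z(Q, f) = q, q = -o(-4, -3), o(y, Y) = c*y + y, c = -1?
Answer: 1072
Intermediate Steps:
o(y, Y) = 0 (o(y, Y) = -y + y = 0)
q = 0 (q = -1*0 = 0)
z(Q, f) = 0
z(L, -58) + 1072 = 0 + 1072 = 1072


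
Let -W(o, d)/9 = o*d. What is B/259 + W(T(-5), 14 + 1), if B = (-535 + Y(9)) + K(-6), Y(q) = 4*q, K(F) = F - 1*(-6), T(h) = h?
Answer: 174326/259 ≈ 673.07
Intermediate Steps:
W(o, d) = -9*d*o (W(o, d) = -9*o*d = -9*d*o)
K(F) = 6 + F (K(F) = F + 6 = 6 + F)
B = -499 (B = (-535 + 4*9) + (6 - 6) = (-535 + 36) + 0 = -499 + 0 = -499)
B/259 + W(T(-5), 14 + 1) = -499/259 - 9*(14 + 1)*(-5) = (1/259)*(-499) - 9*15*(-5) = -499/259 + 675 = 174326/259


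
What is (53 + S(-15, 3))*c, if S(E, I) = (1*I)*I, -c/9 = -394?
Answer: 219852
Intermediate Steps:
c = 3546 (c = -9*(-394) = 3546)
S(E, I) = I² (S(E, I) = I*I = I²)
(53 + S(-15, 3))*c = (53 + 3²)*3546 = (53 + 9)*3546 = 62*3546 = 219852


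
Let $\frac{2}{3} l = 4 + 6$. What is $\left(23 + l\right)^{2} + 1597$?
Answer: $3041$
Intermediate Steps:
$l = 15$ ($l = \frac{3 \left(4 + 6\right)}{2} = \frac{3}{2} \cdot 10 = 15$)
$\left(23 + l\right)^{2} + 1597 = \left(23 + 15\right)^{2} + 1597 = 38^{2} + 1597 = 1444 + 1597 = 3041$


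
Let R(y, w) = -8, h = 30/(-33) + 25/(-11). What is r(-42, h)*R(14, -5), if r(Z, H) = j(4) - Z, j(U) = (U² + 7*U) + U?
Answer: -720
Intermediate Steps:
h = -35/11 (h = 30*(-1/33) + 25*(-1/11) = -10/11 - 25/11 = -35/11 ≈ -3.1818)
j(U) = U² + 8*U
r(Z, H) = 48 - Z (r(Z, H) = 4*(8 + 4) - Z = 4*12 - Z = 48 - Z)
r(-42, h)*R(14, -5) = (48 - 1*(-42))*(-8) = (48 + 42)*(-8) = 90*(-8) = -720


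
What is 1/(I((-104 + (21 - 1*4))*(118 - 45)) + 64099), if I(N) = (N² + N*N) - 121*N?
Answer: 1/81502972 ≈ 1.2269e-8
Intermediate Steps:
I(N) = -121*N + 2*N² (I(N) = (N² + N²) - 121*N = 2*N² - 121*N = -121*N + 2*N²)
1/(I((-104 + (21 - 1*4))*(118 - 45)) + 64099) = 1/(((-104 + (21 - 1*4))*(118 - 45))*(-121 + 2*((-104 + (21 - 1*4))*(118 - 45))) + 64099) = 1/(((-104 + (21 - 4))*73)*(-121 + 2*((-104 + (21 - 4))*73)) + 64099) = 1/(((-104 + 17)*73)*(-121 + 2*((-104 + 17)*73)) + 64099) = 1/((-87*73)*(-121 + 2*(-87*73)) + 64099) = 1/(-6351*(-121 + 2*(-6351)) + 64099) = 1/(-6351*(-121 - 12702) + 64099) = 1/(-6351*(-12823) + 64099) = 1/(81438873 + 64099) = 1/81502972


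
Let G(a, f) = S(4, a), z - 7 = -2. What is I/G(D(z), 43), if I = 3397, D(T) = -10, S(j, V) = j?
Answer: 3397/4 ≈ 849.25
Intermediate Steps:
z = 5 (z = 7 - 2 = 5)
G(a, f) = 4
I/G(D(z), 43) = 3397/4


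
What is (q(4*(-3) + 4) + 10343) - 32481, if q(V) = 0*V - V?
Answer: -22130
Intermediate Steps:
q(V) = -V (q(V) = 0 - V = -V)
(q(4*(-3) + 4) + 10343) - 32481 = (-(4*(-3) + 4) + 10343) - 32481 = (-(-12 + 4) + 10343) - 32481 = (-1*(-8) + 10343) - 32481 = (8 + 10343) - 32481 = 10351 - 32481 = -22130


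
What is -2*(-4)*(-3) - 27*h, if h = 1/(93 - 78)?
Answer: -129/5 ≈ -25.800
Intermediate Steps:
h = 1/15 ≈ 0.066667
-2*(-4)*(-3) - 27*h = -2*(-4)*(-3) - 27*1/15 = 8*(-3) - 9/5 = -24 - 9/5 = -129/5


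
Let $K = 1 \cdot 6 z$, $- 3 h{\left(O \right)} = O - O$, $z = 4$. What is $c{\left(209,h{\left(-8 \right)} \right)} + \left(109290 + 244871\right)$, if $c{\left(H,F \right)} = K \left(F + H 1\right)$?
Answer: $359177$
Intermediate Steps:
$h{\left(O \right)} = 0$ ($h{\left(O \right)} = - \frac{O - O}{3} = \left(- \frac{1}{3}\right) 0 = 0$)
$K = 24$ ($K = 1 \cdot 6 \cdot 4 = 6 \cdot 4 = 24$)
$c{\left(H,F \right)} = 24 F + 24 H$ ($c{\left(H,F \right)} = 24 \left(F + H 1\right) = 24 \left(F + H\right) = 24 F + 24 H$)
$c{\left(209,h{\left(-8 \right)} \right)} + \left(109290 + 244871\right) = \left(24 \cdot 0 + 24 \cdot 209\right) + \left(109290 + 244871\right) = \left(0 + 5016\right) + 354161 = 5016 + 354161 = 359177$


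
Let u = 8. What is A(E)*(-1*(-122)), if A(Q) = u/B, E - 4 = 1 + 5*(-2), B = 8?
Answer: 122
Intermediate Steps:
E = -5 (E = 4 + (1 + 5*(-2)) = 4 + (1 - 10) = 4 - 9 = -5)
A(Q) = 1 (A(Q) = 8/8 = 8*(1/8) = 1)
A(E)*(-1*(-122)) = 1*(-1*(-122)) = 1*122 = 122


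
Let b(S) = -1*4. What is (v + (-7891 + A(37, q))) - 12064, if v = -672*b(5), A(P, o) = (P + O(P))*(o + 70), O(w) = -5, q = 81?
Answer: -12435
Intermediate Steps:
b(S) = -4
A(P, o) = (-5 + P)*(70 + o) (A(P, o) = (P - 5)*(o + 70) = (-5 + P)*(70 + o))
v = 2688 (v = -672*(-4) = 2688)
(v + (-7891 + A(37, q))) - 12064 = (2688 + (-7891 + (-350 - 5*81 + 70*37 + 37*81))) - 12064 = (2688 + (-7891 + (-350 - 405 + 2590 + 2997))) - 12064 = (2688 + (-7891 + 4832)) - 12064 = (2688 - 3059) - 12064 = -371 - 12064 = -12435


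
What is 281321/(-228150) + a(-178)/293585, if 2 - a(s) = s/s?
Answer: -16518279527/13396283550 ≈ -1.2330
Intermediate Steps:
a(s) = 1 (a(s) = 2 - s/s = 2 - 1*1 = 2 - 1 = 1)
281321/(-228150) + a(-178)/293585 = 281321/(-228150) + 1/293585 = 281321*(-1/228150) + 1*(1/293585) = -281321/228150 + 1/293585 = -16518279527/13396283550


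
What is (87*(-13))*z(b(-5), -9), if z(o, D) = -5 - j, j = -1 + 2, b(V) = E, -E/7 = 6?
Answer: 6786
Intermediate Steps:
E = -42 (E = -7*6 = -42)
b(V) = -42
j = 1
z(o, D) = -6 (z(o, D) = -5 - 1*1 = -5 - 1 = -6)
(87*(-13))*z(b(-5), -9) = (87*(-13))*(-6) = -1131*(-6) = 6786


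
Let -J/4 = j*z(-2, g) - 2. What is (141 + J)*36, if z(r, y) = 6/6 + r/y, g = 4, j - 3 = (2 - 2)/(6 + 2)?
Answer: 5148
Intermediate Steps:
j = 3 (j = 3 + (2 - 2)/(6 + 2) = 3 + 0/8 = 3 + 0*(⅛) = 3 + 0 = 3)
z(r, y) = 1 + r/y (z(r, y) = 6*(⅙) + r/y = 1 + r/y)
J = 2 (J = -4*(3*((-2 + 4)/4) - 2) = -4*(3*((¼)*2) - 2) = -4*(3*(½) - 2) = -4*(3/2 - 2) = -4*(-½) = 2)
(141 + J)*36 = (141 + 2)*36 = 143*36 = 5148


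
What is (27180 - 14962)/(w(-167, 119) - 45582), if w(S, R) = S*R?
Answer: -12218/65455 ≈ -0.18666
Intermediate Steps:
w(S, R) = R*S
(27180 - 14962)/(w(-167, 119) - 45582) = (27180 - 14962)/(119*(-167) - 45582) = 12218/(-19873 - 45582) = 12218/(-65455) = 12218*(-1/65455) = -12218/65455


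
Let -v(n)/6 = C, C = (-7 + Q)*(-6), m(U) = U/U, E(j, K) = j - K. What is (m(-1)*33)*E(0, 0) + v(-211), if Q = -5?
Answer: -432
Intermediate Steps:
m(U) = 1
C = 72 (C = (-7 - 5)*(-6) = -12*(-6) = 72)
v(n) = -432 (v(n) = -6*72 = -432)
(m(-1)*33)*E(0, 0) + v(-211) = (1*33)*(0 - 1*0) - 432 = 33*(0 + 0) - 432 = 33*0 - 432 = 0 - 432 = -432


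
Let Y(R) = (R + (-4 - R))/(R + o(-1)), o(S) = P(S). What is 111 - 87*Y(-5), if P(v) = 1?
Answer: 24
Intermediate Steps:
o(S) = 1
Y(R) = -4/(1 + R) (Y(R) = (R + (-4 - R))/(R + 1) = -4/(1 + R))
111 - 87*Y(-5) = 111 - (-348)/(1 - 5) = 111 - (-348)/(-4) = 111 - (-348)*(-1)/4 = 111 - 87*1 = 111 - 87 = 24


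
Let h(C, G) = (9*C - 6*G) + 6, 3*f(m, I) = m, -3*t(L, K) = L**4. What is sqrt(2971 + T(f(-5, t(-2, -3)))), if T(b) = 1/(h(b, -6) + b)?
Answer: sqrt(4290181)/38 ≈ 54.507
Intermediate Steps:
t(L, K) = -L**4/3
f(m, I) = m/3
h(C, G) = 6 - 6*G + 9*C (h(C, G) = (-6*G + 9*C) + 6 = 6 - 6*G + 9*C)
T(b) = 1/(42 + 10*b) (T(b) = 1/((6 - 6*(-6) + 9*b) + b) = 1/((6 + 36 + 9*b) + b) = 1/((42 + 9*b) + b) = 1/(42 + 10*b))
sqrt(2971 + T(f(-5, t(-2, -3)))) = sqrt(2971 + 1/(2*(21 + 5*((1/3)*(-5))))) = sqrt(2971 + 1/(2*(21 + 5*(-5/3)))) = sqrt(2971 + 1/(2*(21 - 25/3))) = sqrt(2971 + 1/(2*(38/3))) = sqrt(2971 + (1/2)*(3/38)) = sqrt(2971 + 3/76) = sqrt(225799/76) = sqrt(4290181)/38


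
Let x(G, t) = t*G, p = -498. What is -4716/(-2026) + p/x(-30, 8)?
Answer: 178399/40520 ≈ 4.4027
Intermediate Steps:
x(G, t) = G*t
-4716/(-2026) + p/x(-30, 8) = -4716/(-2026) - 498/((-30*8)) = -4716*(-1/2026) - 498/(-240) = 2358/1013 - 498*(-1/240) = 2358/1013 + 83/40 = 178399/40520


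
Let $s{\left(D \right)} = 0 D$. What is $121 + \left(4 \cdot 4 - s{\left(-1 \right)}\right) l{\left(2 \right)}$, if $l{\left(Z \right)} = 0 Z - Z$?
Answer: $89$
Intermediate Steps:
$s{\left(D \right)} = 0$
$l{\left(Z \right)} = - Z$ ($l{\left(Z \right)} = 0 - Z = - Z$)
$121 + \left(4 \cdot 4 - s{\left(-1 \right)}\right) l{\left(2 \right)} = 121 + \left(4 \cdot 4 - 0\right) \left(\left(-1\right) 2\right) = 121 + \left(16 + 0\right) \left(-2\right) = 121 + 16 \left(-2\right) = 121 - 32 = 89$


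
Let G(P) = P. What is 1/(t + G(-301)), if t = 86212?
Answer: 1/85911 ≈ 1.1640e-5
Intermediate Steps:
1/(t + G(-301)) = 1/(86212 - 301) = 1/85911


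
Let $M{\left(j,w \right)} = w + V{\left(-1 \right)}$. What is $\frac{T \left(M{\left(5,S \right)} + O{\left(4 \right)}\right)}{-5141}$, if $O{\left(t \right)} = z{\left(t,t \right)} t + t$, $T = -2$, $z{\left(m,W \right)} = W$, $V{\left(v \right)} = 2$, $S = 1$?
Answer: $\frac{46}{5141} \approx 0.0089477$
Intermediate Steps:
$M{\left(j,w \right)} = 2 + w$ ($M{\left(j,w \right)} = w + 2 = 2 + w$)
$O{\left(t \right)} = t + t^{2}$ ($O{\left(t \right)} = t t + t = t^{2} + t = t + t^{2}$)
$\frac{T \left(M{\left(5,S \right)} + O{\left(4 \right)}\right)}{-5141} = \frac{\left(-2\right) \left(\left(2 + 1\right) + 4 \left(1 + 4\right)\right)}{-5141} = - 2 \left(3 + 4 \cdot 5\right) \left(- \frac{1}{5141}\right) = - 2 \left(3 + 20\right) \left(- \frac{1}{5141}\right) = \left(-2\right) 23 \left(- \frac{1}{5141}\right) = \left(-46\right) \left(- \frac{1}{5141}\right) = \frac{46}{5141}$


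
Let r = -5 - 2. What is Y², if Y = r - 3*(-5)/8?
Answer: 1681/64 ≈ 26.266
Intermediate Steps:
r = -7
Y = -41/8 (Y = -7 - 3*(-5)/8 = -7 + 15*(⅛) = -7 + 15/8 = -41/8 ≈ -5.1250)
Y² = (-41/8)² = 1681/64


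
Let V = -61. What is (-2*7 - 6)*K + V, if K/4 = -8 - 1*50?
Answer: 4579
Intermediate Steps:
K = -232 (K = 4*(-8 - 1*50) = 4*(-8 - 50) = 4*(-58) = -232)
(-2*7 - 6)*K + V = (-2*7 - 6)*(-232) - 61 = (-14 - 6)*(-232) - 61 = -20*(-232) - 61 = 4640 - 61 = 4579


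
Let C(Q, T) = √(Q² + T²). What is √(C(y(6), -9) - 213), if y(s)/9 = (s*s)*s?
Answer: √(-213 + 9*√46657) ≈ 41.606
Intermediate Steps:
y(s) = 9*s³ (y(s) = 9*((s*s)*s) = 9*(s²*s) = 9*s³)
√(C(y(6), -9) - 213) = √(√((9*6³)² + (-9)²) - 213) = √(√((9*216)² + 81) - 213) = √(√(1944² + 81) - 213) = √(√(3779136 + 81) - 213) = √(√3779217 - 213) = √(9*√46657 - 213) = √(-213 + 9*√46657)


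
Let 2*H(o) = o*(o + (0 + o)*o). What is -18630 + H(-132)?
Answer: -1159902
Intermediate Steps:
H(o) = o*(o + o²)/2 (H(o) = (o*(o + (0 + o)*o))/2 = (o*(o + o*o))/2 = (o*(o + o²))/2 = o*(o + o²)/2)
-18630 + H(-132) = -18630 + (½)*(-132)²*(1 - 132) = -18630 + (½)*17424*(-131) = -18630 - 1141272 = -1159902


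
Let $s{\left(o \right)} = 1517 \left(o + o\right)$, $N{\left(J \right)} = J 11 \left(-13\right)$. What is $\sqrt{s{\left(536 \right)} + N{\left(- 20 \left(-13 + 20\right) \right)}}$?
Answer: $18 \sqrt{5081} \approx 1283.1$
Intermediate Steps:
$N{\left(J \right)} = - 143 J$ ($N{\left(J \right)} = 11 J \left(-13\right) = - 143 J$)
$s{\left(o \right)} = 3034 o$ ($s{\left(o \right)} = 1517 \cdot 2 o = 3034 o$)
$\sqrt{s{\left(536 \right)} + N{\left(- 20 \left(-13 + 20\right) \right)}} = \sqrt{3034 \cdot 536 - 143 \left(- 20 \left(-13 + 20\right)\right)} = \sqrt{1626224 - 143 \left(\left(-20\right) 7\right)} = \sqrt{1626224 - -20020} = \sqrt{1626224 + 20020} = \sqrt{1646244} = 18 \sqrt{5081}$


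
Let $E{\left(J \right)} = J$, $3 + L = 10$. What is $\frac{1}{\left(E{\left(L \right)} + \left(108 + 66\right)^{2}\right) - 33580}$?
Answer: $- \frac{1}{3297} \approx -0.00030331$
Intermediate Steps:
$L = 7$ ($L = -3 + 10 = 7$)
$\frac{1}{\left(E{\left(L \right)} + \left(108 + 66\right)^{2}\right) - 33580} = \frac{1}{\left(7 + \left(108 + 66\right)^{2}\right) - 33580} = \frac{1}{\left(7 + 174^{2}\right) - 33580} = \frac{1}{\left(7 + 30276\right) - 33580} = \frac{1}{30283 - 33580} = \frac{1}{-3297} = - \frac{1}{3297}$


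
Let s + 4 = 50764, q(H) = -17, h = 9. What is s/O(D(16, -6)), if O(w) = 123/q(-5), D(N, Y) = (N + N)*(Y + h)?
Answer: -287640/41 ≈ -7015.6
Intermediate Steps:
D(N, Y) = 2*N*(9 + Y) (D(N, Y) = (N + N)*(Y + 9) = (2*N)*(9 + Y) = 2*N*(9 + Y))
s = 50760 (s = -4 + 50764 = 50760)
O(w) = -123/17 (O(w) = 123/(-17) = 123*(-1/17) = -123/17)
s/O(D(16, -6)) = 50760/(-123/17) = 50760*(-17/123) = -287640/41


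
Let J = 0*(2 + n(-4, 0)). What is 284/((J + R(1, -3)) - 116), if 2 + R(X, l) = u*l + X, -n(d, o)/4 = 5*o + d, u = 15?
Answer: -142/81 ≈ -1.7531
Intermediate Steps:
n(d, o) = -20*o - 4*d (n(d, o) = -4*(5*o + d) = -4*(d + 5*o) = -20*o - 4*d)
J = 0 (J = 0*(2 + (-20*0 - 4*(-4))) = 0*(2 + (0 + 16)) = 0*(2 + 16) = 0*18 = 0)
R(X, l) = -2 + X + 15*l (R(X, l) = -2 + (15*l + X) = -2 + (X + 15*l) = -2 + X + 15*l)
284/((J + R(1, -3)) - 116) = 284/((0 + (-2 + 1 + 15*(-3))) - 116) = 284/((0 + (-2 + 1 - 45)) - 116) = 284/((0 - 46) - 116) = 284/(-46 - 116) = 284/(-162) = 284*(-1/162) = -142/81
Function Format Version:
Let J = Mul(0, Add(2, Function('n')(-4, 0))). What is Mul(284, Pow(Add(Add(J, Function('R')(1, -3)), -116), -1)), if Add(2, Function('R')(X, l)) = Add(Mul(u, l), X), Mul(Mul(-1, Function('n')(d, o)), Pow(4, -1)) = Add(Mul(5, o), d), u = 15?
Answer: Rational(-142, 81) ≈ -1.7531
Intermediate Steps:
Function('n')(d, o) = Add(Mul(-20, o), Mul(-4, d)) (Function('n')(d, o) = Mul(-4, Add(Mul(5, o), d)) = Mul(-4, Add(d, Mul(5, o))) = Add(Mul(-20, o), Mul(-4, d)))
J = 0 (J = Mul(0, Add(2, Add(Mul(-20, 0), Mul(-4, -4)))) = Mul(0, Add(2, Add(0, 16))) = Mul(0, Add(2, 16)) = Mul(0, 18) = 0)
Function('R')(X, l) = Add(-2, X, Mul(15, l)) (Function('R')(X, l) = Add(-2, Add(Mul(15, l), X)) = Add(-2, Add(X, Mul(15, l))) = Add(-2, X, Mul(15, l)))
Mul(284, Pow(Add(Add(J, Function('R')(1, -3)), -116), -1)) = Mul(284, Pow(Add(Add(0, Add(-2, 1, Mul(15, -3))), -116), -1)) = Mul(284, Pow(Add(Add(0, Add(-2, 1, -45)), -116), -1)) = Mul(284, Pow(Add(Add(0, -46), -116), -1)) = Mul(284, Pow(Add(-46, -116), -1)) = Mul(284, Pow(-162, -1)) = Mul(284, Rational(-1, 162)) = Rational(-142, 81)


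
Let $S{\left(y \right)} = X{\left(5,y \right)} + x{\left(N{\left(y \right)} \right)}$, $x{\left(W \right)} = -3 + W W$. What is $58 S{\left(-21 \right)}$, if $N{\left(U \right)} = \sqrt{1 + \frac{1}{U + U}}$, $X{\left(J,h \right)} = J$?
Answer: $\frac{3625}{21} \approx 172.62$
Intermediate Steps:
$N{\left(U \right)} = \sqrt{1 + \frac{1}{2 U}}$
$x{\left(W \right)} = -3 + W^{2}$
$S{\left(y \right)} = 3 + \frac{1}{2 y}$ ($S{\left(y \right)} = 5 + \left(-3 + \left(\frac{\sqrt{4 + \frac{2}{y}}}{2}\right)^{2}\right) = 5 + \left(-3 + \left(1 + \frac{1}{2 y}\right)\right) = 5 - \left(2 - \frac{1}{2 y}\right) = 3 + \frac{1}{2 y}$)
$58 S{\left(-21 \right)} = 58 \left(3 + \frac{1}{2 \left(-21\right)}\right) = 58 \left(3 + \frac{1}{2} \left(- \frac{1}{21}\right)\right) = 58 \left(3 - \frac{1}{42}\right) = 58 \cdot \frac{125}{42} = \frac{3625}{21}$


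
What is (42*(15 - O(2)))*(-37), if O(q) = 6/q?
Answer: -18648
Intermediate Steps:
(42*(15 - O(2)))*(-37) = (42*(15 - 6/2))*(-37) = (42*(15 - 1*3))*(-37) = (42*(15 - 3))*(-37) = (42*12)*(-37) = 504*(-37) = -18648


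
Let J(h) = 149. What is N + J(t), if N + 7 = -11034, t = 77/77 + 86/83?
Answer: -10892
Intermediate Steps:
t = 169/83 (t = 77*(1/77) + 86*(1/83) = 1 + 86/83 = 169/83 ≈ 2.0361)
N = -11041 (N = -7 - 11034 = -11041)
N + J(t) = -11041 + 149 = -10892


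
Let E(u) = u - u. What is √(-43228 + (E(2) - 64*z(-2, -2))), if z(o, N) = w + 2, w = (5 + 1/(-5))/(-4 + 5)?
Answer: 2*I*√272895/5 ≈ 208.96*I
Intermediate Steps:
w = 24/5 (w = (5 + 1*(-⅕))/1 = (5 - ⅕)*1 = (24/5)*1 = 24/5 ≈ 4.8000)
E(u) = 0
z(o, N) = 34/5 (z(o, N) = 24/5 + 2 = 34/5)
√(-43228 + (E(2) - 64*z(-2, -2))) = √(-43228 + (0 - 64*34/5)) = √(-43228 + (0 - 2176/5)) = √(-43228 - 2176/5) = √(-218316/5) = 2*I*√272895/5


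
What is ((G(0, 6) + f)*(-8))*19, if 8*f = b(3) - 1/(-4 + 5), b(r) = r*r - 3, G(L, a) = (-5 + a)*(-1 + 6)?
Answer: -855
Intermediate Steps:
G(L, a) = -25 + 5*a (G(L, a) = (-5 + a)*5 = -25 + 5*a)
b(r) = -3 + r² (b(r) = r² - 3 = -3 + r²)
f = 5/8 (f = ((-3 + 3²) - 1/(-4 + 5))/8 = ((-3 + 9) - 1/1)/8 = (6 - 1*1)/8 = (6 - 1)/8 = (⅛)*5 = 5/8 ≈ 0.62500)
((G(0, 6) + f)*(-8))*19 = (((-25 + 5*6) + 5/8)*(-8))*19 = (((-25 + 30) + 5/8)*(-8))*19 = ((5 + 5/8)*(-8))*19 = ((45/8)*(-8))*19 = -45*19 = -855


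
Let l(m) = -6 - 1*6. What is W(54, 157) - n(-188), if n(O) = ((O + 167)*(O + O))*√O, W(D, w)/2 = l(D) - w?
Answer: -338 - 15792*I*√47 ≈ -338.0 - 1.0826e+5*I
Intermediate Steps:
l(m) = -12 (l(m) = -6 - 6 = -12)
W(D, w) = -24 - 2*w (W(D, w) = 2*(-12 - w) = -24 - 2*w)
n(O) = 2*O^(3/2)*(167 + O) (n(O) = ((167 + O)*(2*O))*√O = (2*O*(167 + O))*√O = 2*O^(3/2)*(167 + O))
W(54, 157) - n(-188) = (-24 - 2*157) - 2*(-188)^(3/2)*(167 - 188) = (-24 - 314) - 2*(-376*I*√47)*(-21) = -338 - 15792*I*√47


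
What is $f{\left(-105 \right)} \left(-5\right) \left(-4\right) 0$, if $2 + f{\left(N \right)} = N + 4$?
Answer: $0$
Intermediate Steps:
$f{\left(N \right)} = 2 + N$ ($f{\left(N \right)} = -2 + \left(N + 4\right) = -2 + \left(4 + N\right) = 2 + N$)
$f{\left(-105 \right)} \left(-5\right) \left(-4\right) 0 = \left(2 - 105\right) \left(-5\right) \left(-4\right) 0 = - 103 \cdot 20 \cdot 0 = \left(-103\right) 0 = 0$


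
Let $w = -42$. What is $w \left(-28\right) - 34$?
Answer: $1142$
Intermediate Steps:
$w \left(-28\right) - 34 = \left(-42\right) \left(-28\right) - 34 = 1176 - 34 = 1142$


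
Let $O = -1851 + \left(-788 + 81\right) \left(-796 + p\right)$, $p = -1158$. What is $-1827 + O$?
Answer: $1377800$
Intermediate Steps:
$O = 1379627$ ($O = -1851 + \left(-788 + 81\right) \left(-796 - 1158\right) = -1851 - -1381478 = -1851 + 1381478 = 1379627$)
$-1827 + O = -1827 + 1379627 = 1377800$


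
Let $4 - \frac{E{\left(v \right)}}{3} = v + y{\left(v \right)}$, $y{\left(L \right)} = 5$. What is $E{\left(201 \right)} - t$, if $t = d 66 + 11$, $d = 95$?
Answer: $-6887$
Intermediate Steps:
$t = 6281$ ($t = 95 \cdot 66 + 11 = 6270 + 11 = 6281$)
$E{\left(v \right)} = -3 - 3 v$ ($E{\left(v \right)} = 12 - 3 \left(v + 5\right) = 12 - 3 \left(5 + v\right) = 12 - \left(15 + 3 v\right) = -3 - 3 v$)
$E{\left(201 \right)} - t = \left(-3 - 603\right) - 6281 = -606 - 6281 = -6887$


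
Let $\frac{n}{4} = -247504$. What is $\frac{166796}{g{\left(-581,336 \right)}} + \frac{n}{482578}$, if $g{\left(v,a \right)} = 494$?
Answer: $\frac{20000753046}{59598383} \approx 335.59$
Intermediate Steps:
$n = -990016$ ($n = 4 \left(-247504\right) = -990016$)
$\frac{166796}{g{\left(-581,336 \right)}} + \frac{n}{482578} = \frac{166796}{494} - \frac{990016}{482578} = 166796 \cdot \frac{1}{494} - \frac{495008}{241289} = \frac{83398}{247} - \frac{495008}{241289} = \frac{20000753046}{59598383}$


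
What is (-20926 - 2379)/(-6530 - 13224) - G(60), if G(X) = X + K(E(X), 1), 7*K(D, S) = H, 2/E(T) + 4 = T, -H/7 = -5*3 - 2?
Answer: -1497753/19754 ≈ -75.820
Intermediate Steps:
H = 119 (H = -7*(-5*3 - 2) = -7*(-15 - 2) = -7*(-17) = 119)
E(T) = 2/(-4 + T)
K(D, S) = 17 (K(D, S) = (⅐)*119 = 17)
G(X) = 17 + X (G(X) = X + 17 = 17 + X)
(-20926 - 2379)/(-6530 - 13224) - G(60) = (-20926 - 2379)/(-6530 - 13224) - (17 + 60) = -23305/(-19754) - 1*77 = -23305*(-1/19754) - 77 = 23305/19754 - 77 = -1497753/19754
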